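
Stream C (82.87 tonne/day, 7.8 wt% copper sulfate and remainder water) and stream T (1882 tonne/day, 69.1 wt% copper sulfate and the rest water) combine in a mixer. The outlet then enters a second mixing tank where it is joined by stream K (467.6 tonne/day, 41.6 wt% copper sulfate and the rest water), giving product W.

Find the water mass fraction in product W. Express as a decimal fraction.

0.383

Overall, product flow = 2432.5 tonne/day.
water in = 82.87×0.922 + 1882×0.309 + 467.6×0.584 = 931.02 tonne/day.
water fraction in W = 0.383.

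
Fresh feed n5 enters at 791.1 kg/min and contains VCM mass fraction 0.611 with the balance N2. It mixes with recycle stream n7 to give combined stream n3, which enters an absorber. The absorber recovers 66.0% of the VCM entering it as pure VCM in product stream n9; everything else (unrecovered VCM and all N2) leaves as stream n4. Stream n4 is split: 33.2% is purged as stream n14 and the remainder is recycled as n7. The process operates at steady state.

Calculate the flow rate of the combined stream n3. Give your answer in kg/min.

N2 enters only via n5 and leaves only via the purge: 791.1×0.389 = 0.332×(N2 in n4), and the absorber passes all N2, so N2 in n3 = N2 in n4 = 926.92 kg/min.
VCM in n3: m_A = 791.1×0.611 + (1−0.332)·(1−0.660)·m_A, so m_A = 483.36/0.7729 = 625.4 kg/min.
n3 = 625.4 + 926.92 = 1552.3 kg/min.

1552 kg/min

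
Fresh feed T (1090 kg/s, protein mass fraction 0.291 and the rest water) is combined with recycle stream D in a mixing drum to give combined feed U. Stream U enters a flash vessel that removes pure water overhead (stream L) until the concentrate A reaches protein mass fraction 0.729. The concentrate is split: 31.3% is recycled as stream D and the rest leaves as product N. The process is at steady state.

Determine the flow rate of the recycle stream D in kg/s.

Overall protein balance (none leaves overhead): protein in fresh feed = protein in product, i.e. 1090×0.291 = (1−0.313)·A·0.729.
A = 317.19/(0.729×0.687) = 633.34 kg/s.
Recycle D = 0.313×633.34 = 198.23 kg/s.

198.2 kg/s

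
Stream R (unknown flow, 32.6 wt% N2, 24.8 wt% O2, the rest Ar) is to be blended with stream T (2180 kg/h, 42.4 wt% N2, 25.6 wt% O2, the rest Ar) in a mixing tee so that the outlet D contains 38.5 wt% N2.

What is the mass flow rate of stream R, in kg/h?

1441 kg/h

Let R be the unknown flow. Total out = 2180 + R.
N2 balance: 924.32 + 0.326·R = 0.385·(2180 + R)
(0.326 − 0.385)·R = 0.385×2180 − 924.32 = -85.02
R = -85.02 / -0.059 = 1441 kg/h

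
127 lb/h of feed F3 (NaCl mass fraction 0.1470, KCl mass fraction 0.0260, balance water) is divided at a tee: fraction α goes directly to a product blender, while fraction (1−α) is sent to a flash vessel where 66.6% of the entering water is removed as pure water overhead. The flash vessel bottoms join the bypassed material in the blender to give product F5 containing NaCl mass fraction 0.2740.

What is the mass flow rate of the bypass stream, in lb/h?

All 127×0.147 = 18.669 lb/h of NaCl reaches F5, so F5 = 18.669/0.274 = 68.135 lb/h and vapour = 58.865 lb/h.
The evaporator receives (1−α)·127 of feed at 0.827 water and removes 0.666 of that water:
0.666×0.827×(1−α)×127 = 58.865
(1−α) = 58.865/69.949 = 0.8415;  α = 0.1585.
Bypass flow = 0.1585×127 = 20.125 lb/h.

20.12 lb/h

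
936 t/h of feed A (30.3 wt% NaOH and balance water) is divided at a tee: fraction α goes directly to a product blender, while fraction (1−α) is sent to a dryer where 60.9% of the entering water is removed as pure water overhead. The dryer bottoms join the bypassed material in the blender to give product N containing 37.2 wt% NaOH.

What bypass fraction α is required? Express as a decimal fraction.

All 936×0.303 = 283.61 t/h of NaOH reaches N, so N = 283.61/0.372 = 762.39 t/h and vapour = 173.61 t/h.
The evaporator receives (1−α)·936 of feed at 0.697 water and removes 0.609 of that water:
0.609×0.697×(1−α)×936 = 173.61
(1−α) = 173.61/397.31 = 0.4370;  α = 0.5630.

0.563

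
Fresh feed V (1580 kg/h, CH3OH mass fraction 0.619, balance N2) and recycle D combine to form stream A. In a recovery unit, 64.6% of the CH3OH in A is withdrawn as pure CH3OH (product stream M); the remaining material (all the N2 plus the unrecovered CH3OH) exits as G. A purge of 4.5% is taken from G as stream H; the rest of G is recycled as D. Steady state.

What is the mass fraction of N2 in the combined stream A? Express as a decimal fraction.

N2 enters only via V and leaves only via the purge: 1580×0.381 = 0.045×(N2 in G), and the recovery unit passes all N2, so N2 in A = N2 in G = 13377 kg/h.
CH3OH in A: m_A = 1580×0.619 + (1−0.045)·(1−0.646)·m_A, so m_A = 978.02/0.6619 = 1477.5 kg/h.
A = 1477.5 + 13377 = 14855 kg/h.
N2 fraction in A = 13377/14855 = 0.901.

0.901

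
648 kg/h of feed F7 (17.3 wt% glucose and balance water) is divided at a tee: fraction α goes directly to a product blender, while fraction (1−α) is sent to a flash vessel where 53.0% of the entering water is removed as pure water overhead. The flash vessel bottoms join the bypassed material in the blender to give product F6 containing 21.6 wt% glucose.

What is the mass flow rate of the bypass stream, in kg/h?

All 648×0.173 = 112.1 kg/h of glucose reaches F6, so F6 = 112.1/0.216 = 519 kg/h and vapour = 129 kg/h.
The evaporator receives (1−α)·648 of feed at 0.827 water and removes 0.530 of that water:
0.530×0.827×(1−α)×648 = 129
(1−α) = 129/284.02 = 0.4542;  α = 0.5458.
Bypass flow = 0.5458×648 = 353.69 kg/h.

353.7 kg/h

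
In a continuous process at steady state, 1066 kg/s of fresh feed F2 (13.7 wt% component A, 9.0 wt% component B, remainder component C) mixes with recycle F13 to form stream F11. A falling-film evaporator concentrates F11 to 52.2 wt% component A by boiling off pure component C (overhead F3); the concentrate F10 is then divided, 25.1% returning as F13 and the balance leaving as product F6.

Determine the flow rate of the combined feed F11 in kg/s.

Overall component A balance (none leaves overhead): component A in fresh feed = component A in product, i.e. 1066×0.137 = (1−0.251)·F10·0.522.
F10 = 146.04/(0.522×0.749) = 373.53 kg/s.
Recycle F13 = 0.251×373.53 = 93.756 kg/s.
Combined feed F11 = 1066 + 93.756 = 1159.8 kg/s.

1160 kg/s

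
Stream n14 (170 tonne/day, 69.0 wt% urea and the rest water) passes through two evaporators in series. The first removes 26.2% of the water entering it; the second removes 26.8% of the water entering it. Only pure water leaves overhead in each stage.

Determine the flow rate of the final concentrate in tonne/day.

145.8 tonne/day

water in feed = 170×0.310 = 52.7 tonne/day.
After stage 1: water left = (1−0.262)×52.7 = 38.893; stream total = 156.19 tonne/day.
After stage 2: water left = (1−0.268)×38.893 = 28.469; final concentrate = 145.77 tonne/day.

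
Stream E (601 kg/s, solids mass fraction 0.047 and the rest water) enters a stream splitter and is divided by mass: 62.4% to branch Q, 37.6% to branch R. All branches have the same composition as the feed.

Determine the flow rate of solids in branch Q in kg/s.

Branch Q total = 0.624×601 = 375.02 kg/s.
solids in Q = 0.047×375.02 = 17.626 kg/s.

17.63 kg/s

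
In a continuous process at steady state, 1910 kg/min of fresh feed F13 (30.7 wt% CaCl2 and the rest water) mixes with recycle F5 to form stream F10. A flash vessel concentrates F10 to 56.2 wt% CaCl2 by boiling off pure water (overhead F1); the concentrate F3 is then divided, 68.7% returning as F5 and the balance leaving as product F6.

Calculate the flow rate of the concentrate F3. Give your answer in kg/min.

Overall CaCl2 balance (none leaves overhead): CaCl2 in fresh feed = CaCl2 in product, i.e. 1910×0.307 = (1−0.687)·F3·0.562.
F3 = 586.37/(0.562×0.313) = 3333.4 kg/min.

3333 kg/min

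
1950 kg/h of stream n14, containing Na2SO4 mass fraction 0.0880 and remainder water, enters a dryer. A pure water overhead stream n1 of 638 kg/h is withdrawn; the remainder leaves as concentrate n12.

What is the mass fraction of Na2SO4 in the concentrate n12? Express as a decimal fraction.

Na2SO4 is not removed: 1950×0.088 = 171.6 kg/h of Na2SO4 enters n12.
Concentrate = 1950 − 638 = 1312 kg/h.
Mass fraction = 171.6/1312 = 0.1308.

0.1308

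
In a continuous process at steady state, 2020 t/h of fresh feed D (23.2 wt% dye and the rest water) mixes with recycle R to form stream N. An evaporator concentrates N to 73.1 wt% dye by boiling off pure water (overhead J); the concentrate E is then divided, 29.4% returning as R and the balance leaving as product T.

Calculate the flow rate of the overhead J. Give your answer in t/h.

1379 t/h

Overall dye balance (none leaves overhead): dye in fresh feed = dye in product, i.e. 2020×0.232 = (1−0.294)·E·0.731.
E = 468.64/(0.731×0.706) = 908.07 t/h.
Recycle R = 0.294×908.07 = 266.97 t/h.
Combined feed N = 2020 + 266.97 = 2287 t/h.
Overhead J = N − E = 2287 − 908.07 = 1378.9 t/h.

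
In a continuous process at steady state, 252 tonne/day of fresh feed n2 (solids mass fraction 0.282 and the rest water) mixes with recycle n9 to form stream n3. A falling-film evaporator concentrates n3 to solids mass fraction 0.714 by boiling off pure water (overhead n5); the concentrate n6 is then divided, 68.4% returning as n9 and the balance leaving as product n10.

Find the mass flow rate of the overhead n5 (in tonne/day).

Overall solids balance (none leaves overhead): solids in fresh feed = solids in product, i.e. 252×0.282 = (1−0.684)·n6·0.714.
n6 = 71.064/(0.714×0.316) = 314.97 tonne/day.
Recycle n9 = 0.684×314.97 = 215.44 tonne/day.
Combined feed n3 = 252 + 215.44 = 467.44 tonne/day.
Overhead n5 = n3 − n6 = 467.44 − 314.97 = 152.47 tonne/day.

152.5 tonne/day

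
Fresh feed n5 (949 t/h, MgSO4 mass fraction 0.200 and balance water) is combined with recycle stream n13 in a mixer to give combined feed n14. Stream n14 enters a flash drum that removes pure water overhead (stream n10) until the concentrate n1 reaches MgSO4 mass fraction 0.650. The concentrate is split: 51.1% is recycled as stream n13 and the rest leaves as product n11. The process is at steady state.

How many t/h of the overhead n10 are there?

657 t/h

Overall MgSO4 balance (none leaves overhead): MgSO4 in fresh feed = MgSO4 in product, i.e. 949×0.200 = (1−0.511)·n1·0.650.
n1 = 189.8/(0.650×0.489) = 597.14 t/h.
Recycle n13 = 0.511×597.14 = 305.14 t/h.
Combined feed n14 = 949 + 305.14 = 1254.1 t/h.
Overhead n10 = n14 − n1 = 1254.1 − 597.14 = 657 t/h.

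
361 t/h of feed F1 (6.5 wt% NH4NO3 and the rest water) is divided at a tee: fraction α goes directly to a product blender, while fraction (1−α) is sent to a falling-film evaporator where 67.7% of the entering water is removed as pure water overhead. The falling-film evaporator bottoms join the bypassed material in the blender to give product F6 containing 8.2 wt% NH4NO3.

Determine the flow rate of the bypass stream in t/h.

All 361×0.065 = 23.465 t/h of NH4NO3 reaches F6, so F6 = 23.465/0.082 = 286.16 t/h and vapour = 74.841 t/h.
The evaporator receives (1−α)·361 of feed at 0.935 water and removes 0.677 of that water:
0.677×0.935×(1−α)×361 = 74.841
(1−α) = 74.841/228.51 = 0.3275;  α = 0.6725.
Bypass flow = 0.6725×361 = 242.77 t/h.

242.8 t/h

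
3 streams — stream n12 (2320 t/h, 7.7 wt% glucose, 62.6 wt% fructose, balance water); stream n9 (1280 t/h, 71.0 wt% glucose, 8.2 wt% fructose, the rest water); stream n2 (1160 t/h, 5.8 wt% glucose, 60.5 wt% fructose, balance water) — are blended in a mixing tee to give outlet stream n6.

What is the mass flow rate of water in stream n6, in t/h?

water out = water in = 2320×0.297 + 1280×0.208 + 1160×0.337 = 1346.2 t/h.

1346 t/h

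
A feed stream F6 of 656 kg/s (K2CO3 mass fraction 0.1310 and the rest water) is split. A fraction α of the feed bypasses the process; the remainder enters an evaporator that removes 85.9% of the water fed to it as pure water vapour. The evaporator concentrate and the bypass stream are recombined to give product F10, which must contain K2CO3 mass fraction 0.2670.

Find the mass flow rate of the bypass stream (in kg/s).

208.4 kg/s

All 656×0.131 = 85.936 kg/s of K2CO3 reaches F10, so F10 = 85.936/0.267 = 321.86 kg/s and vapour = 334.14 kg/s.
The evaporator receives (1−α)·656 of feed at 0.869 water and removes 0.859 of that water:
0.859×0.869×(1−α)×656 = 334.14
(1−α) = 334.14/489.68 = 0.6824;  α = 0.3176.
Bypass flow = 0.3176×656 = 208.37 kg/s.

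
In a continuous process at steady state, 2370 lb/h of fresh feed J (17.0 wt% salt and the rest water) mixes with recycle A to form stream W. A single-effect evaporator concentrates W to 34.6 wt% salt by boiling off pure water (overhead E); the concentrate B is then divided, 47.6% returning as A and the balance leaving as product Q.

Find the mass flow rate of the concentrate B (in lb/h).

Overall salt balance (none leaves overhead): salt in fresh feed = salt in product, i.e. 2370×0.170 = (1−0.476)·B·0.346.
B = 402.9/(0.346×0.524) = 2222.2 lb/h.

2222 lb/h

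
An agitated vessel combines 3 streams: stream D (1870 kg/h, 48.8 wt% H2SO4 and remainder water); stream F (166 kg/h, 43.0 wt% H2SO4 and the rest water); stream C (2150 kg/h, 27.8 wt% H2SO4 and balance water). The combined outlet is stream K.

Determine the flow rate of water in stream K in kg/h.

2604 kg/h

water out = water in = 1870×0.512 + 166×0.570 + 2150×0.722 = 2604.4 kg/h.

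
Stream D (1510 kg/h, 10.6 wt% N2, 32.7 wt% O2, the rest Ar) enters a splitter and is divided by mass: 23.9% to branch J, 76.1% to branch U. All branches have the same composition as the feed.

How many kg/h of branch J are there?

360.9 kg/h

Branch J flow = 0.239×1510 = 360.89 kg/h.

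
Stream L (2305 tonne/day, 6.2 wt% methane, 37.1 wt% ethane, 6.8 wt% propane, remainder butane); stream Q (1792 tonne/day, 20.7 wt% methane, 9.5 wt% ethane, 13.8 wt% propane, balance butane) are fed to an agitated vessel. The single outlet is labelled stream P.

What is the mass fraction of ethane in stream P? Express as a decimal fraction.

0.250

Total flow out = 2305 + 1792 = 4097 tonne/day.
ethane in = 2305×0.371 + 1792×0.095 = 1025.4 tonne/day.
ethane mass fraction in P = 1025.4/4097 = 0.250.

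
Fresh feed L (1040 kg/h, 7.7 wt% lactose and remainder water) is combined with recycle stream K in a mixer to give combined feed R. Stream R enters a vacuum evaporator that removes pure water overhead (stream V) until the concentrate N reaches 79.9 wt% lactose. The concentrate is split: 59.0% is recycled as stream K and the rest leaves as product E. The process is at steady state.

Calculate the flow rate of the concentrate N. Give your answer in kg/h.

244.5 kg/h

Overall lactose balance (none leaves overhead): lactose in fresh feed = lactose in product, i.e. 1040×0.077 = (1−0.590)·N·0.799.
N = 80.08/(0.799×0.410) = 244.45 kg/h.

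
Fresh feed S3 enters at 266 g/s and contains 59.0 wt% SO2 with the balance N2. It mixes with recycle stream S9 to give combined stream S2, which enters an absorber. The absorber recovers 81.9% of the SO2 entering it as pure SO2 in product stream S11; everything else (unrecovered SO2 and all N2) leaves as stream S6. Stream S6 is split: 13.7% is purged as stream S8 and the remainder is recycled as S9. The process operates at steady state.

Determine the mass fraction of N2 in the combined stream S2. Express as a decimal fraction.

0.811

N2 enters only via S3 and leaves only via the purge: 266×0.410 = 0.137×(N2 in S6), and the absorber passes all N2, so N2 in S2 = N2 in S6 = 796.06 g/s.
SO2 in S2: m_A = 266×0.590 + (1−0.137)·(1−0.819)·m_A, so m_A = 156.94/0.8438 = 185.99 g/s.
S2 = 185.99 + 796.06 = 982.05 g/s.
N2 fraction in S2 = 796.06/982.05 = 0.811.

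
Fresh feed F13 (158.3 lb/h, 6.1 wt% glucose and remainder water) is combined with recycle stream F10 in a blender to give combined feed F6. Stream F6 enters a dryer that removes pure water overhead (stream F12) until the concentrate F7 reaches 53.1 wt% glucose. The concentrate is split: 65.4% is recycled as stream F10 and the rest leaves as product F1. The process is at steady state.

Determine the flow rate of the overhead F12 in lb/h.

Overall glucose balance (none leaves overhead): glucose in fresh feed = glucose in product, i.e. 158.3×0.061 = (1−0.654)·F7·0.531.
F7 = 9.6563/(0.531×0.346) = 52.558 lb/h.
Recycle F10 = 0.654×52.558 = 34.373 lb/h.
Combined feed F6 = 158.3 + 34.373 = 192.67 lb/h.
Overhead F12 = F6 − F7 = 192.67 − 52.558 = 140.11 lb/h.

140.1 lb/h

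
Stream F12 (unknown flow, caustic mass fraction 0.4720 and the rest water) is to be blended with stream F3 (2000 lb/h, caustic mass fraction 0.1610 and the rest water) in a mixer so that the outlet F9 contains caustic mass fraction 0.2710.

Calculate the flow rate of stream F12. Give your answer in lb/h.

Let F12 be the unknown flow. Total out = 2000 + F12.
caustic balance: 322 + 0.472·F12 = 0.271·(2000 + F12)
(0.472 − 0.271)·F12 = 0.271×2000 − 322 = 220
F12 = 220 / 0.201 = 1094.5 lb/h

1095 lb/h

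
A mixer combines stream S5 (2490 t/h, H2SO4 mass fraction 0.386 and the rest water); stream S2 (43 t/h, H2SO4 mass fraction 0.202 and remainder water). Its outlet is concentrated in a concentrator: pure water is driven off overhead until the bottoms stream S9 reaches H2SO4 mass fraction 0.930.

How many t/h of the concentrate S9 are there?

1043 t/h

H2SO4 entering = 2490×0.386 + 43×0.202 = 969.83 t/h.
All H2SO4 reports to S9, so S9 = 969.83/0.930 = 1042.8 t/h.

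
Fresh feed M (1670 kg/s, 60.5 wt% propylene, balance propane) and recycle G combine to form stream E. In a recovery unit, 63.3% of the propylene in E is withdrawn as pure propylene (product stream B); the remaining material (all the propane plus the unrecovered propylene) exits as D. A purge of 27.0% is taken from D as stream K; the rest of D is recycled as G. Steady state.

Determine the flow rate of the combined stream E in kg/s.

3823 kg/s

propane enters only via M and leaves only via the purge: 1670×0.395 = 0.270×(propane in D), and the recovery unit passes all propane, so propane in E = propane in D = 2443.1 kg/s.
propylene in E: m_A = 1670×0.605 + (1−0.270)·(1−0.633)·m_A, so m_A = 1010.4/0.7321 = 1380.1 kg/s.
E = 1380.1 + 2443.1 = 3823.2 kg/s.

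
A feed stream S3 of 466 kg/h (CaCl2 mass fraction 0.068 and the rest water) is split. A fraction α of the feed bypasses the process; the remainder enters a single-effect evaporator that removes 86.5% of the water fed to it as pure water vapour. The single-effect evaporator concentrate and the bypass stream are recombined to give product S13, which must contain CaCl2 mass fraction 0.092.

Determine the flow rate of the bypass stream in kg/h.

315.2 kg/h

All 466×0.068 = 31.688 kg/h of CaCl2 reaches S13, so S13 = 31.688/0.092 = 344.43 kg/h and vapour = 121.57 kg/h.
The evaporator receives (1−α)·466 of feed at 0.932 water and removes 0.865 of that water:
0.865×0.932×(1−α)×466 = 121.57
(1−α) = 121.57/375.68 = 0.3236;  α = 0.6764.
Bypass flow = 0.6764×466 = 315.21 kg/h.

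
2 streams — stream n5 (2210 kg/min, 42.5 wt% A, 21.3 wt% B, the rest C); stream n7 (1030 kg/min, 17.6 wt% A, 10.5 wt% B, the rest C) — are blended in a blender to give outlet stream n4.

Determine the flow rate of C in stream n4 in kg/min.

1541 kg/min

C out = C in = 2210×0.362 + 1030×0.719 = 1540.6 kg/min.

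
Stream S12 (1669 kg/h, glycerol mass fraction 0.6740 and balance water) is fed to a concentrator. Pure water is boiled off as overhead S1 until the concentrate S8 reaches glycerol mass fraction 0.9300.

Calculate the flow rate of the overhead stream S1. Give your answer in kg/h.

glycerol is conserved: 1669×0.674 = 1124.9 kg/h all reports to the concentrate.
Concentrate = 1124.9/(target fraction) = 1209.6 kg/h.
Overhead = 1669 − 1209.6 = 459.42 kg/h.

459.4 kg/h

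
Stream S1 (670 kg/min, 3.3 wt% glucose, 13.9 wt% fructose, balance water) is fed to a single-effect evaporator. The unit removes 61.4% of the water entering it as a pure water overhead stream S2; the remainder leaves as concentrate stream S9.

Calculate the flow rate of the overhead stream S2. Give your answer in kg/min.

water entering = 670×0.828 = 554.76 kg/min; overhead removed = 0.614×554.76 = 340.62 kg/min.

340.6 kg/min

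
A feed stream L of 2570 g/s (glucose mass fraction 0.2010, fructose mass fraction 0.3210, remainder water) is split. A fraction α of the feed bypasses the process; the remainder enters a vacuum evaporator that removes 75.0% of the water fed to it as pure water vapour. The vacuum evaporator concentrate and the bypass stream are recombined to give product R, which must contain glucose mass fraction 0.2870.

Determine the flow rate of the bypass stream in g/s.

All 2570×0.201 = 516.57 g/s of glucose reaches R, so R = 516.57/0.287 = 1799.9 g/s and vapour = 770.1 g/s.
The evaporator receives (1−α)·2570 of feed at 0.478 water and removes 0.750 of that water:
0.750×0.478×(1−α)×2570 = 770.1
(1−α) = 770.1/921.35 = 0.8358;  α = 0.1642.
Bypass flow = 0.1642×2570 = 421.87 g/s.

421.9 g/s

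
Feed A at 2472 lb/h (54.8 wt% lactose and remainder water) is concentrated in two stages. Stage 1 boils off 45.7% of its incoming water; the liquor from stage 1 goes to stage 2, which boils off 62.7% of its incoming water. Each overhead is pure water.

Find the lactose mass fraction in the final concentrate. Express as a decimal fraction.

water in feed = 2472×0.452 = 1117.3 lb/h.
After stage 1: water left = (1−0.457)×1117.3 = 606.72; stream total = 1961.4 lb/h.
After stage 2: water left = (1−0.627)×606.72 = 226.31; final concentrate = 1581 lb/h.
lactose fraction = 1354.7/1581 = 0.8569.

0.8569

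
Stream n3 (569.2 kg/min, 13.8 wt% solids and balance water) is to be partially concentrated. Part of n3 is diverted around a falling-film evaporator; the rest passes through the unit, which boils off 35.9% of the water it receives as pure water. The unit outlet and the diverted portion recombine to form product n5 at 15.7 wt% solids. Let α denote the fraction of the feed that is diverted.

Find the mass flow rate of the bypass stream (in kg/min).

346.6 kg/min

All 569.2×0.138 = 78.55 kg/min of solids reaches n5, so n5 = 78.55/0.157 = 500.32 kg/min and vapour = 68.884 kg/min.
The evaporator receives (1−α)·569.2 of feed at 0.862 water and removes 0.359 of that water:
0.359×0.862×(1−α)×569.2 = 68.884
(1−α) = 68.884/176.14 = 0.3911;  α = 0.6089.
Bypass flow = 0.6089×569.2 = 346.6 kg/min.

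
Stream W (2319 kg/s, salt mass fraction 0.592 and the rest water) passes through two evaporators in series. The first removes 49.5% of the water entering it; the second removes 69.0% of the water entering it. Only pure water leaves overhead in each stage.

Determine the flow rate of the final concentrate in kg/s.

water in feed = 2319×0.408 = 946.15 kg/s.
After stage 1: water left = (1−0.495)×946.15 = 477.81; stream total = 1850.7 kg/s.
After stage 2: water left = (1−0.690)×477.81 = 148.12; final concentrate = 1521 kg/s.

1521 kg/s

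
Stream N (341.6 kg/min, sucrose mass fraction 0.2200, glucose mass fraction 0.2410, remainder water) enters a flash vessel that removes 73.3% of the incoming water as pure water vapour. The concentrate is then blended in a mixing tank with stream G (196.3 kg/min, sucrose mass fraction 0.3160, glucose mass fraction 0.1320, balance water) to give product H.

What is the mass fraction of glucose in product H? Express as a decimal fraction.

Vapour removed = 0.733×0.539×341.6 = 134.96 kg/min; concentrate = 206.64 kg/min.
glucose reaching the mixer = 82.326 (from concentrate) + 196.3×0.132 = 108.24 kg/min.
Product flow = 206.64 + 196.3 = 402.94 kg/min; glucose fraction = 0.2686.

0.2686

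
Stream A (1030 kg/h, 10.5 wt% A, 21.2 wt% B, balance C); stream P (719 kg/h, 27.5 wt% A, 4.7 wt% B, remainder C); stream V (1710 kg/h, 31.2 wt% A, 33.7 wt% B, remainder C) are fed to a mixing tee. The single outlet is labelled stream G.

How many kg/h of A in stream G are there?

839.4 kg/h

A out = A in = 1030×0.105 + 719×0.275 + 1710×0.312 = 839.39 kg/h.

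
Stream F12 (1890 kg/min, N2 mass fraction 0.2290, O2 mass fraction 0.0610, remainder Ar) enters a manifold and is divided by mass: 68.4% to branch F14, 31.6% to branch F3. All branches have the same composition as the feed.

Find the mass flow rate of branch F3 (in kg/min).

597.2 kg/min

Branch F3 flow = 0.316×1890 = 597.24 kg/min.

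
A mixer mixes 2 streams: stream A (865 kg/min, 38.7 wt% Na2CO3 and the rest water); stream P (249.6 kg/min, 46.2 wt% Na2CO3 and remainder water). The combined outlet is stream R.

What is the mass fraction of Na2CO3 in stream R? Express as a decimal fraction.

0.404

Total flow out = 865 + 249.6 = 1114.6 kg/min.
Na2CO3 in = 865×0.387 + 249.6×0.462 = 450.07 kg/min.
Na2CO3 mass fraction in R = 450.07/1114.6 = 0.404.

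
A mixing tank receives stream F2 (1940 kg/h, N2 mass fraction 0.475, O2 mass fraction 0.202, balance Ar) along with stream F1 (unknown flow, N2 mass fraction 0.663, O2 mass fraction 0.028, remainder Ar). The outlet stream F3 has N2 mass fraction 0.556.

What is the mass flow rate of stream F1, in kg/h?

1469 kg/h

Let F1 be the unknown flow. Total out = 1940 + F1.
N2 balance: 921.5 + 0.663·F1 = 0.556·(1940 + F1)
(0.663 − 0.556)·F1 = 0.556×1940 − 921.5 = 157.14
F1 = 157.14 / 0.107 = 1468.6 kg/h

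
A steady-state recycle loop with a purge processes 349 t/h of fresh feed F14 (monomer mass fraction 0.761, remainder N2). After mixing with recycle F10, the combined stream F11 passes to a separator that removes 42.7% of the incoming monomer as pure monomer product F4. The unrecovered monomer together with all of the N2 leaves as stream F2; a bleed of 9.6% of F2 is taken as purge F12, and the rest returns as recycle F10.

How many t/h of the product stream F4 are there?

monomer in F11: m_A = 349×0.761 + (1−0.096)·(1−0.427)·m_A, so m_A = 265.59/0.4820 = 551.01 t/h.
Product F4 = 0.427×551.01 = 235.28 t/h.

235.3 t/h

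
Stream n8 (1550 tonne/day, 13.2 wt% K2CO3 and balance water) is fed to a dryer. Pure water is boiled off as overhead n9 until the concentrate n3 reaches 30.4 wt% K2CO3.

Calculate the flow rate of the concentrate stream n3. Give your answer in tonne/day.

673 tonne/day

K2CO3 is conserved: 1550×0.132 = 204.6 tonne/day all reports to the concentrate.
Concentrate = 204.6/(target fraction) = 673.03 tonne/day.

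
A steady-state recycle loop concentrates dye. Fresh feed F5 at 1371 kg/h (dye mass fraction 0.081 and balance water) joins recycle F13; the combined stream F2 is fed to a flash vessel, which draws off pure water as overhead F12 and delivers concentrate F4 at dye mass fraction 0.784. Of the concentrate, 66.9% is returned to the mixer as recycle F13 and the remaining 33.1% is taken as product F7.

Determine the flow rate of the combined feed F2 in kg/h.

Overall dye balance (none leaves overhead): dye in fresh feed = dye in product, i.e. 1371×0.081 = (1−0.669)·F4·0.784.
F4 = 111.05/(0.784×0.331) = 427.94 kg/h.
Recycle F13 = 0.669×427.94 = 286.29 kg/h.
Combined feed F2 = 1371 + 286.29 = 1657.3 kg/h.

1657 kg/h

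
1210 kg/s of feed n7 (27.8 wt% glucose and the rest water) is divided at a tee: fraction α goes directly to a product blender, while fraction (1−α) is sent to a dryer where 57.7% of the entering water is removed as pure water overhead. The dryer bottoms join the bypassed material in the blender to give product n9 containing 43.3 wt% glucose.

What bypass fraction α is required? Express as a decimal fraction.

All 1210×0.278 = 336.38 kg/s of glucose reaches n9, so n9 = 336.38/0.433 = 776.86 kg/s and vapour = 433.14 kg/s.
The evaporator receives (1−α)·1210 of feed at 0.722 water and removes 0.577 of that water:
0.577×0.722×(1−α)×1210 = 433.14
(1−α) = 433.14/504.08 = 0.8593;  α = 0.1407.

0.141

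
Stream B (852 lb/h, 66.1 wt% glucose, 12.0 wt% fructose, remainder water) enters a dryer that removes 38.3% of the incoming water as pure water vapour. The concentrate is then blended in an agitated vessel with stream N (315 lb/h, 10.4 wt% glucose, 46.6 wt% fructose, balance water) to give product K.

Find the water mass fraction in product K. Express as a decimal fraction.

0.229

Vapour removed = 0.383×0.219×852 = 71.463 lb/h; concentrate = 780.54 lb/h.
water reaching the mixer = 115.12 (from concentrate) + 315×0.430 = 250.57 lb/h.
Product flow = 780.54 + 315 = 1095.5 lb/h; water fraction = 0.229.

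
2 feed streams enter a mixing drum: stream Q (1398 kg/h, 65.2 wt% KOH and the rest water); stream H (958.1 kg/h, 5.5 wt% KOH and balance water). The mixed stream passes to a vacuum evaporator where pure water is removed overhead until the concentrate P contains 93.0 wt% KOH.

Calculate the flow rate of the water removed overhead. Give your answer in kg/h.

1319 kg/h

KOH entering = 1398×0.652 + 958.1×0.055 = 964.19 kg/h.
All KOH reports to P, so P = 964.19/0.930 = 1036.8 kg/h.
Total feed = 2356.1 kg/h; overhead = 2356.1 − 1036.8 = 1319.3 kg/h.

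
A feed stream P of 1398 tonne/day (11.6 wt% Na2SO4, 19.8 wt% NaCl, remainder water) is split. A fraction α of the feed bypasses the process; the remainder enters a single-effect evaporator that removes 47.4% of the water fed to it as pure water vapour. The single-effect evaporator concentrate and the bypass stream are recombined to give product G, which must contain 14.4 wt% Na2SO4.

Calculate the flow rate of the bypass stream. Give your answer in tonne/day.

562 tonne/day

All 1398×0.116 = 162.17 tonne/day of Na2SO4 reaches G, so G = 162.17/0.144 = 1126.2 tonne/day and vapour = 271.83 tonne/day.
The evaporator receives (1−α)·1398 of feed at 0.686 water and removes 0.474 of that water:
0.474×0.686×(1−α)×1398 = 271.83
(1−α) = 271.83/454.58 = 0.5980;  α = 0.4020.
Bypass flow = 0.4020×1398 = 562.01 tonne/day.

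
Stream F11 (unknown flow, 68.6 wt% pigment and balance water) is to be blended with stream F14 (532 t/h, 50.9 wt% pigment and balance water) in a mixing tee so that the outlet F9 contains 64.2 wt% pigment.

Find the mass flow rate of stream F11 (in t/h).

1608 t/h

Let F11 be the unknown flow. Total out = 532 + F11.
pigment balance: 270.79 + 0.686·F11 = 0.642·(532 + F11)
(0.686 − 0.642)·F11 = 0.642×532 − 270.79 = 70.756
F11 = 70.756 / 0.044 = 1608.1 t/h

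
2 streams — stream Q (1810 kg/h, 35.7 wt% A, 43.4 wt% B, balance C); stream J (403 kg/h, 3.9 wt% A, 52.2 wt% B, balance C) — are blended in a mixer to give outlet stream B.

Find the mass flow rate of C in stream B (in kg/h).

555.2 kg/h

C out = C in = 1810×0.209 + 403×0.439 = 555.21 kg/h.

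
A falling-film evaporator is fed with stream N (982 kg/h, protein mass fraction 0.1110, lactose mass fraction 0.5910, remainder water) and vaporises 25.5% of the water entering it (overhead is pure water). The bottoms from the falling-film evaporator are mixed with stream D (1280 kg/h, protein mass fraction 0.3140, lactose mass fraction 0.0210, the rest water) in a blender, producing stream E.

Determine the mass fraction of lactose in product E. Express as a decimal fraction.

0.2776

Vapour removed = 0.255×0.298×982 = 74.622 kg/h; concentrate = 907.38 kg/h.
lactose reaching the mixer = 580.36 (from concentrate) + 1280×0.021 = 607.24 kg/h.
Product flow = 907.38 + 1280 = 2187.4 kg/h; lactose fraction = 0.2776.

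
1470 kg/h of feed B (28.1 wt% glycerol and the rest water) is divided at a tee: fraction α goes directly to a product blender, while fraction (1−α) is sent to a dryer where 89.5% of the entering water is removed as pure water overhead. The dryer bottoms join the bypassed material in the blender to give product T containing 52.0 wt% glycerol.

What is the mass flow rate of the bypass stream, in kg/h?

All 1470×0.281 = 413.07 kg/h of glycerol reaches T, so T = 413.07/0.520 = 794.37 kg/h and vapour = 675.63 kg/h.
The evaporator receives (1−α)·1470 of feed at 0.719 water and removes 0.895 of that water:
0.895×0.719×(1−α)×1470 = 675.63
(1−α) = 675.63/945.95 = 0.7142;  α = 0.2858.
Bypass flow = 0.2858×1470 = 420.07 kg/h.

420.1 kg/h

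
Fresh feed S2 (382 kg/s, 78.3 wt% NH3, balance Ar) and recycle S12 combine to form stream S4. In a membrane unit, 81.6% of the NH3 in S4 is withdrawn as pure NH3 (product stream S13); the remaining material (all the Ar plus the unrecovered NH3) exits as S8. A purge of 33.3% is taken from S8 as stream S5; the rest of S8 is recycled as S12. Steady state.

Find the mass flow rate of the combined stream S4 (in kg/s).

589.9 kg/s

Ar enters only via S2 and leaves only via the purge: 382×0.217 = 0.333×(Ar in S8), and the membrane unit passes all Ar, so Ar in S4 = Ar in S8 = 248.93 kg/s.
NH3 in S4: m_A = 382×0.783 + (1−0.333)·(1−0.816)·m_A, so m_A = 299.11/0.8773 = 340.95 kg/s.
S4 = 340.95 + 248.93 = 589.88 kg/s.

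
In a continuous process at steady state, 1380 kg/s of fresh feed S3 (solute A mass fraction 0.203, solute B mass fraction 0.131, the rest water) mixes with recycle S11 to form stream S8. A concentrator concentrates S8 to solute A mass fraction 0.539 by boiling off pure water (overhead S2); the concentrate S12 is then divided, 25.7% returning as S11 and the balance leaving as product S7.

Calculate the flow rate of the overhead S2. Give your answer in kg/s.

Overall solute A balance (none leaves overhead): solute A in fresh feed = solute A in product, i.e. 1380×0.203 = (1−0.257)·S12·0.539.
S12 = 280.14/(0.539×0.743) = 699.52 kg/s.
Recycle S11 = 0.257×699.52 = 179.78 kg/s.
Combined feed S8 = 1380 + 179.78 = 1559.8 kg/s.
Overhead S2 = S8 − S12 = 1559.8 − 699.52 = 860.26 kg/s.

860.3 kg/s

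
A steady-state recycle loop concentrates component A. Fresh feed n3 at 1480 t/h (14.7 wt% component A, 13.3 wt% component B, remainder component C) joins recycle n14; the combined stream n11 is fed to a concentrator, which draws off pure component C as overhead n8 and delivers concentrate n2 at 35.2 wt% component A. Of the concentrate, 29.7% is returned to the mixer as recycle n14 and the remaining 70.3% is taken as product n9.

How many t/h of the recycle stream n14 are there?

261.1 t/h

Overall component A balance (none leaves overhead): component A in fresh feed = component A in product, i.e. 1480×0.147 = (1−0.297)·n2·0.352.
n2 = 217.56/(0.352×0.703) = 879.19 t/h.
Recycle n14 = 0.297×879.19 = 261.12 t/h.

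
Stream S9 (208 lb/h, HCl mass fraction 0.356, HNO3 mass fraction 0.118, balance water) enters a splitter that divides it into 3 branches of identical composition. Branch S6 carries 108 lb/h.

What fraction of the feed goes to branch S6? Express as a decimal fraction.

Fraction to S6 = 108/208 = 0.5192.

0.519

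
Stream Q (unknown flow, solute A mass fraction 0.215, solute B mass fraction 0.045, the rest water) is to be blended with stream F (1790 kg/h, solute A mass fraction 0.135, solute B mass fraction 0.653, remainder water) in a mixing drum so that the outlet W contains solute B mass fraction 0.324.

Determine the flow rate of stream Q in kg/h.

2111 kg/h

Let Q be the unknown flow. Total out = 1790 + Q.
solute B balance: 1168.9 + 0.045·Q = 0.324·(1790 + Q)
(0.045 − 0.324)·Q = 0.324×1790 − 1168.9 = -588.91
Q = -588.91 / -0.279 = 2110.8 kg/h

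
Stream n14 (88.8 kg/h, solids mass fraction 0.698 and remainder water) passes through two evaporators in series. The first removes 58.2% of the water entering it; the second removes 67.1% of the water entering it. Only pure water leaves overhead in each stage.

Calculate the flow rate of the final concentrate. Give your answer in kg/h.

65.67 kg/h

water in feed = 88.8×0.302 = 26.818 kg/h.
After stage 1: water left = (1−0.582)×26.818 = 11.21; stream total = 73.192 kg/h.
After stage 2: water left = (1−0.671)×11.21 = 3.688; final concentrate = 65.67 kg/h.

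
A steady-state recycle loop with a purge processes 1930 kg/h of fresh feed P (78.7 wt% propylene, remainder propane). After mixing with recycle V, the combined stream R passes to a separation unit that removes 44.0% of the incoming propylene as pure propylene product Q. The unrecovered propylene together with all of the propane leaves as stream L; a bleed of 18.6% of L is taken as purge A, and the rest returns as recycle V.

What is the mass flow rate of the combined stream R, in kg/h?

propane enters only via P and leaves only via the purge: 1930×0.213 = 0.186×(propane in L), and the separation unit passes all propane, so propane in R = propane in L = 2210.2 kg/h.
propylene in R: m_A = 1930×0.787 + (1−0.186)·(1−0.440)·m_A, so m_A = 1518.9/0.5442 = 2791.3 kg/h.
R = 2791.3 + 2210.2 = 5001.5 kg/h.

5001 kg/h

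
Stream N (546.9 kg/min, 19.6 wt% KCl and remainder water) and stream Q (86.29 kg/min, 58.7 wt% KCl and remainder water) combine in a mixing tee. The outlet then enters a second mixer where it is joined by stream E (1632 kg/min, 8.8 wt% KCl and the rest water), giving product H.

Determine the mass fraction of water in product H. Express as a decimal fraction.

0.867

Overall, product flow = 2265.2 kg/min.
water in = 546.9×0.804 + 86.29×0.413 + 1632×0.912 = 1963.7 kg/min.
water fraction in H = 0.867.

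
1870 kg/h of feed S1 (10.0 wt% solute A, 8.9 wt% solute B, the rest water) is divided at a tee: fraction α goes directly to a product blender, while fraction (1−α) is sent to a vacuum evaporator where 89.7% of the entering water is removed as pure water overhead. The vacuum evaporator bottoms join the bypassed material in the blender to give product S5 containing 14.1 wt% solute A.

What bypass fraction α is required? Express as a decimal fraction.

0.600

All 1870×0.100 = 187 kg/h of solute A reaches S5, so S5 = 187/0.141 = 1326.2 kg/h and vapour = 543.76 kg/h.
The evaporator receives (1−α)·1870 of feed at 0.811 water and removes 0.897 of that water:
0.897×0.811×(1−α)×1870 = 543.76
(1−α) = 543.76/1360.4 = 0.3997;  α = 0.6003.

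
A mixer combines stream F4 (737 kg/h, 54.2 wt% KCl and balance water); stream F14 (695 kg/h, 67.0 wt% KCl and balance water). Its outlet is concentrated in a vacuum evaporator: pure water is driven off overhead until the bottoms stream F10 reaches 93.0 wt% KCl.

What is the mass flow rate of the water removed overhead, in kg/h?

KCl entering = 737×0.542 + 695×0.670 = 865.1 kg/h.
All KCl reports to F10, so F10 = 865.1/0.930 = 930.22 kg/h.
Total feed = 1432 kg/h; overhead = 1432 − 930.22 = 501.78 kg/h.

501.8 kg/h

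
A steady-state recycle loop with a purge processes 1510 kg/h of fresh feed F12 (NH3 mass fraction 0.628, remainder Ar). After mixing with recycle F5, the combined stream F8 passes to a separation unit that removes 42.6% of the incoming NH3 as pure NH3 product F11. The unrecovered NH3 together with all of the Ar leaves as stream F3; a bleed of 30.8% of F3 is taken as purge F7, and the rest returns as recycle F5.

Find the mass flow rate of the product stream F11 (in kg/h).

670.2 kg/h

NH3 in F8: m_A = 1510×0.628 + (1−0.308)·(1−0.426)·m_A, so m_A = 948.28/0.6028 = 1573.1 kg/h.
Product F11 = 0.426×1573.1 = 670.16 kg/h.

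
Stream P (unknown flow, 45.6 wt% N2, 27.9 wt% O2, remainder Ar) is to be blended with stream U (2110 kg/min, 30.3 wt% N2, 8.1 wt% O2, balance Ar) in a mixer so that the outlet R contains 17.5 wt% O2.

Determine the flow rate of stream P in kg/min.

1907 kg/min

Let P be the unknown flow. Total out = 2110 + P.
O2 balance: 170.91 + 0.279·P = 0.175·(2110 + P)
(0.279 − 0.175)·P = 0.175×2110 − 170.91 = 198.34
P = 198.34 / 0.104 = 1907.1 kg/min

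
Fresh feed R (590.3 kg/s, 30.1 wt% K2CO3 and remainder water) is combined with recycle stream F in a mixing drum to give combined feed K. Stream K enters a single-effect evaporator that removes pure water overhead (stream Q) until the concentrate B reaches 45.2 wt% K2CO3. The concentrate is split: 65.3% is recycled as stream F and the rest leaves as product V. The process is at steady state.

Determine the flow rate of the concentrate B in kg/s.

Overall K2CO3 balance (none leaves overhead): K2CO3 in fresh feed = K2CO3 in product, i.e. 590.3×0.301 = (1−0.653)·B·0.452.
B = 177.68/(0.452×0.347) = 1132.8 kg/s.

1133 kg/s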